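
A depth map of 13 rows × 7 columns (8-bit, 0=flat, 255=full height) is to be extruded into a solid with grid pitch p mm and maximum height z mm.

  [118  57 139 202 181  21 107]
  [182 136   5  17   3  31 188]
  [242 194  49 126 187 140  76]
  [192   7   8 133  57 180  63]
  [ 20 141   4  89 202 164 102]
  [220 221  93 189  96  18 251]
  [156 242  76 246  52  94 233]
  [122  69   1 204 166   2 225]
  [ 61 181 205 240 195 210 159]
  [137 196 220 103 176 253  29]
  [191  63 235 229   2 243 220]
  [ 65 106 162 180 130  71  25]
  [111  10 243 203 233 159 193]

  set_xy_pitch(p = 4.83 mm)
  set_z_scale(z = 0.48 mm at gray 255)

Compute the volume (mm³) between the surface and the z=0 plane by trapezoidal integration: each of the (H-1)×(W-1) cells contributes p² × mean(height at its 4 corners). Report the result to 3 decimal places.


416.199

height_mm = gray/255 × 0.48; cell vol = 4.83² × mean(4 corners)
unit = 4.83² × 0.48 / (4×255) = 0.0109783 mm³ per gray-sum
row 0: Σ corner-gray over 6 cells = 2179  → 23.9217
row 1: Σ corner-gray over 6 cells = 2464  → 27.0505
row 2: Σ corner-gray over 6 cells = 2735  → 30.0257
row 3: Σ corner-gray over 6 cells = 2347  → 25.7661
row 4: Σ corner-gray over 6 cells = 3027  → 33.2313
row 5: Σ corner-gray over 6 cells = 3514  → 38.5778
row 6: Σ corner-gray over 6 cells = 3040  → 33.3740
row 7: Σ corner-gray over 6 cells = 3513  → 38.5668
row 8: Σ corner-gray over 6 cells = 4344  → 47.6898
row 9: Σ corner-gray over 6 cells = 4017  → 44.0999
row 10: Σ corner-gray over 6 cells = 3343  → 36.7005
row 11: Σ corner-gray over 6 cells = 3388  → 37.1945
Σ rows: total corner-gray = 37911  → 416.1986 mm³


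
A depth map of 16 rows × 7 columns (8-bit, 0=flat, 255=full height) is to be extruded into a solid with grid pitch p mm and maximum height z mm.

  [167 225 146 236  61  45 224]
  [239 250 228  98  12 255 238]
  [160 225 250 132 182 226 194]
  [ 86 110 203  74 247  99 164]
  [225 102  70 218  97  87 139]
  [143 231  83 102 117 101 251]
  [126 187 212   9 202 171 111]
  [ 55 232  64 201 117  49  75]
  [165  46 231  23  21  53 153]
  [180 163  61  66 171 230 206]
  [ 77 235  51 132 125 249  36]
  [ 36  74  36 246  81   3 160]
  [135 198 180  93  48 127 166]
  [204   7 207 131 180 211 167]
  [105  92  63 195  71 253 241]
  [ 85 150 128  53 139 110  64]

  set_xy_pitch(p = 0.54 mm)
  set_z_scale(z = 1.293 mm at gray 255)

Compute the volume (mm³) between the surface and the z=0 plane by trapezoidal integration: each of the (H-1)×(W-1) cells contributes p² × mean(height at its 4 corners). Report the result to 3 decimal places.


height_mm = gray/255 × 1.293; cell vol = 0.54² × mean(4 corners)
unit = 0.54² × 1.293 / (4×255) = 0.000369646 mm³ per gray-sum
row 0: Σ corner-gray over 6 cells = 3980  → 1.4712
row 1: Σ corner-gray over 6 cells = 4547  → 1.6808
row 2: Σ corner-gray over 6 cells = 4100  → 1.5155
row 3: Σ corner-gray over 6 cells = 3228  → 1.1932
row 4: Σ corner-gray over 6 cells = 3174  → 1.1733
row 5: Σ corner-gray over 6 cells = 3461  → 1.2793
row 6: Σ corner-gray over 6 cells = 3255  → 1.2032
row 7: Σ corner-gray over 6 cells = 2522  → 0.9322
row 8: Σ corner-gray over 6 cells = 2834  → 1.0476
row 9: Σ corner-gray over 6 cells = 3465  → 1.2808
row 10: Σ corner-gray over 6 cells = 2773  → 1.0250
row 11: Σ corner-gray over 6 cells = 2669  → 0.9866
row 12: Σ corner-gray over 6 cells = 3436  → 1.2701
row 13: Σ corner-gray over 6 cells = 3537  → 1.3074
row 14: Σ corner-gray over 6 cells = 3003  → 1.1100
Σ rows: total corner-gray = 49984  → 18.4764 mm³

18.476


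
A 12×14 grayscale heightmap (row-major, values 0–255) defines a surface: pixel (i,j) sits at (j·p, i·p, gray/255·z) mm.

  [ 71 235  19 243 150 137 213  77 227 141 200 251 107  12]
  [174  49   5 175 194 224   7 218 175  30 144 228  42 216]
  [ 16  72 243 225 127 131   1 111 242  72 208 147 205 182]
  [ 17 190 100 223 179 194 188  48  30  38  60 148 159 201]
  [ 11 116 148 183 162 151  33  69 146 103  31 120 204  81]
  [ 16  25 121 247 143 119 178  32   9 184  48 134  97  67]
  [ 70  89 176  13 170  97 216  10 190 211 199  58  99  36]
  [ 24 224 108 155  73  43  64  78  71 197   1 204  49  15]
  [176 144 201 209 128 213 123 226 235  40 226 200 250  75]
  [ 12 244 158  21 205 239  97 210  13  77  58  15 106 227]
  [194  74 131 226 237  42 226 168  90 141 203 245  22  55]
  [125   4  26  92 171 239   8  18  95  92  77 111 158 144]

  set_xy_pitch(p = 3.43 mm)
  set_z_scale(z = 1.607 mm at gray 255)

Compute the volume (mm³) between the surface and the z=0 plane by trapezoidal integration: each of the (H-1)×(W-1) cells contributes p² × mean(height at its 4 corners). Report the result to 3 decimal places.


height_mm = gray/255 × 1.607; cell vol = 3.43² × mean(4 corners)
unit = 3.43² × 1.607 / (4×255) = 0.0185355 mm³ per gray-sum
row 0: Σ corner-gray over 13 cells = 7455  → 138.1820
row 1: Σ corner-gray over 13 cells = 7138  → 132.3063
row 2: Σ corner-gray over 13 cells = 7098  → 131.5649
row 3: Σ corner-gray over 13 cells = 6356  → 117.8115
row 4: Σ corner-gray over 13 cells = 5781  → 107.1536
row 5: Σ corner-gray over 13 cells = 5919  → 109.7115
row 6: Σ corner-gray over 13 cells = 5735  → 106.3010
row 7: Σ corner-gray over 13 cells = 7214  → 133.7150
row 8: Σ corner-gray over 13 cells = 7766  → 143.9466
row 9: Σ corner-gray over 13 cells = 6984  → 129.4518
row 10: Σ corner-gray over 13 cells = 6310  → 116.9589
Σ rows: total corner-gray = 73756  → 1367.1032 mm³

1367.103


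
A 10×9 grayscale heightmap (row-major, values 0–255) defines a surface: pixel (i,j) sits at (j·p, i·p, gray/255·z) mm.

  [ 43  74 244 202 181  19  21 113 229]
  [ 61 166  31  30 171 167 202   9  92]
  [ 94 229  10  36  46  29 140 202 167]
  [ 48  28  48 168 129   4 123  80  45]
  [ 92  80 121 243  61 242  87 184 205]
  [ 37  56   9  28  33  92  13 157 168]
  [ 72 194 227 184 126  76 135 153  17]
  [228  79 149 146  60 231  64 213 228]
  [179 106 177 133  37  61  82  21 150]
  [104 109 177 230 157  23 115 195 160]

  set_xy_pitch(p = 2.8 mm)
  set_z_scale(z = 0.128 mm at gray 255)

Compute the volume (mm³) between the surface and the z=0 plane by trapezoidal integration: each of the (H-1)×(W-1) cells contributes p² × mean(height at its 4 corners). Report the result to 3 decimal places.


height_mm = gray/255 × 0.128; cell vol = 2.8² × mean(4 corners)
unit = 2.8² × 0.128 / (4×255) = 0.000983843 mm³ per gray-sum
row 0: Σ corner-gray over 8 cells = 3685  → 3.6255
row 1: Σ corner-gray over 8 cells = 3350  → 3.2959
row 2: Σ corner-gray over 8 cells = 2898  → 2.8512
row 3: Σ corner-gray over 8 cells = 3586  → 3.5281
row 4: Σ corner-gray over 8 cells = 3314  → 3.2605
row 5: Σ corner-gray over 8 cells = 3260  → 3.2073
row 6: Σ corner-gray over 8 cells = 4619  → 4.5444
row 7: Σ corner-gray over 8 cells = 3903  → 3.8399
row 8: Σ corner-gray over 8 cells = 3839  → 3.7770
Σ rows: total corner-gray = 32454  → 31.9296 mm³

31.930


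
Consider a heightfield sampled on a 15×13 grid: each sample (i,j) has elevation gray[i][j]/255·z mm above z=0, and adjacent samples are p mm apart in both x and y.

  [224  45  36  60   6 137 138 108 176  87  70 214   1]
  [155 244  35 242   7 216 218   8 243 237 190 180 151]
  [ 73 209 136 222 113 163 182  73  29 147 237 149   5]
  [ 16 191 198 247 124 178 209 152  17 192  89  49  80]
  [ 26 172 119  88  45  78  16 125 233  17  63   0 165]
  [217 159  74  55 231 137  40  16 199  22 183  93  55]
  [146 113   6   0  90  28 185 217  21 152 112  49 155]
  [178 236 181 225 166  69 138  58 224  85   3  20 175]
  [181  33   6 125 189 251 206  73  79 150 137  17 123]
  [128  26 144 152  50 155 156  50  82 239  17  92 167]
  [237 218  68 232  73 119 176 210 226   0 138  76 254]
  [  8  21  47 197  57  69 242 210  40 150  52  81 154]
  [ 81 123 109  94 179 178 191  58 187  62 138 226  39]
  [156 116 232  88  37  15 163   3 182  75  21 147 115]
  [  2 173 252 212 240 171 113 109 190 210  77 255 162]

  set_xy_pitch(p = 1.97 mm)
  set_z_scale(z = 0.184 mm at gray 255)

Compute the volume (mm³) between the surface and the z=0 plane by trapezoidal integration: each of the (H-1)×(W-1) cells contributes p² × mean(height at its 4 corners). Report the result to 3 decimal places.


height_mm = gray/255 × 0.184; cell vol = 1.97² × mean(4 corners)
unit = 1.97² × 0.184 / (4×255) = 0.000700084 mm³ per gray-sum
row 0: Σ corner-gray over 12 cells = 6325  → 4.4280
row 1: Σ corner-gray over 12 cells = 7344  → 5.1414
row 2: Σ corner-gray over 12 cells = 6786  → 4.7508
row 3: Σ corner-gray over 12 cells = 5491  → 3.8442
row 4: Σ corner-gray over 12 cells = 4793  → 3.3555
row 5: Σ corner-gray over 12 cells = 4937  → 3.4563
row 6: Σ corner-gray over 12 cells = 5410  → 3.7875
row 7: Σ corner-gray over 12 cells = 5999  → 4.1998
row 8: Σ corner-gray over 12 cells = 5457  → 3.8204
row 9: Σ corner-gray over 12 cells = 6184  → 4.3293
row 10: Σ corner-gray over 12 cells = 6057  → 4.2404
row 11: Σ corner-gray over 12 cells = 5704  → 3.9933
row 12: Σ corner-gray over 12 cells = 5639  → 3.9478
row 13: Σ corner-gray over 12 cells = 6597  → 4.6185
Σ rows: total corner-gray = 82723  → 57.9130 mm³

57.913


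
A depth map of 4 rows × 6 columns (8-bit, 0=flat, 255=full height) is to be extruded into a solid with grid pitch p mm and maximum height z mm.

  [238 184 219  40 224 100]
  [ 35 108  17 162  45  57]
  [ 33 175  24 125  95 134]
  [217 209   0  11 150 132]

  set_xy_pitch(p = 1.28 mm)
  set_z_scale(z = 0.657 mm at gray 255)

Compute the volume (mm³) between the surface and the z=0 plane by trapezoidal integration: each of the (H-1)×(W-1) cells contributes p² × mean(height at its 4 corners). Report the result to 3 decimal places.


6.631

height_mm = gray/255 × 0.657; cell vol = 1.28² × mean(4 corners)
unit = 1.28² × 0.657 / (4×255) = 0.00105532 mm³ per gray-sum
row 0: Σ corner-gray over 5 cells = 2428  → 2.5623
row 1: Σ corner-gray over 5 cells = 1761  → 1.8584
row 2: Σ corner-gray over 5 cells = 2094  → 2.2098
Σ rows: total corner-gray = 6283  → 6.6306 mm³


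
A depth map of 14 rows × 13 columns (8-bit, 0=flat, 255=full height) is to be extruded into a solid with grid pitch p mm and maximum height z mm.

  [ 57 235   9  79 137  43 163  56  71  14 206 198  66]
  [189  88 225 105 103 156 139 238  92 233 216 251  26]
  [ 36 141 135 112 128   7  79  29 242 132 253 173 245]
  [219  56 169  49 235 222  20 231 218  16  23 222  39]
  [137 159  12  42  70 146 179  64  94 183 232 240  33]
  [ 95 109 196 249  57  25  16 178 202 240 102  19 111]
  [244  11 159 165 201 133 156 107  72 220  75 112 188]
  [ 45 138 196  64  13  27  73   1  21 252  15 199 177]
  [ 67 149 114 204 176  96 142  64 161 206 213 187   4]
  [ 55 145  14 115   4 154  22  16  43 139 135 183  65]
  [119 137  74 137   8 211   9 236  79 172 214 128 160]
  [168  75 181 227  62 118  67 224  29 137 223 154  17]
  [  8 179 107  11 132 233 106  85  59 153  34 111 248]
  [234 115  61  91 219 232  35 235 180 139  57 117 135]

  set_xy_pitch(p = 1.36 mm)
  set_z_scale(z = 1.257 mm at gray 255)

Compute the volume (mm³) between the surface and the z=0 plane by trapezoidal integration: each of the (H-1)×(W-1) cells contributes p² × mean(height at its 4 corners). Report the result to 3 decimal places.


height_mm = gray/255 × 1.257; cell vol = 1.36² × mean(4 corners)
unit = 1.36² × 1.257 / (4×255) = 0.00227936 mm³ per gray-sum
row 0: Σ corner-gray over 12 cells = 6452  → 14.7064
row 1: Σ corner-gray over 12 cells = 7050  → 16.0695
row 2: Σ corner-gray over 12 cells = 6323  → 14.4124
row 3: Σ corner-gray over 12 cells = 6192  → 14.1138
row 4: Σ corner-gray over 12 cells = 6004  → 13.6853
row 5: Σ corner-gray over 12 cells = 6246  → 14.2369
row 6: Σ corner-gray over 12 cells = 5474  → 12.4772
row 7: Σ corner-gray over 12 cells = 5715  → 13.0265
row 8: Σ corner-gray over 12 cells = 5555  → 12.6618
row 9: Σ corner-gray over 12 cells = 5149  → 11.7364
row 10: Σ corner-gray over 12 cells = 6268  → 14.2870
row 11: Σ corner-gray over 12 cells = 5855  → 13.3457
row 12: Σ corner-gray over 12 cells = 6007  → 13.6921
Σ rows: total corner-gray = 78290  → 178.4511 mm³

178.451


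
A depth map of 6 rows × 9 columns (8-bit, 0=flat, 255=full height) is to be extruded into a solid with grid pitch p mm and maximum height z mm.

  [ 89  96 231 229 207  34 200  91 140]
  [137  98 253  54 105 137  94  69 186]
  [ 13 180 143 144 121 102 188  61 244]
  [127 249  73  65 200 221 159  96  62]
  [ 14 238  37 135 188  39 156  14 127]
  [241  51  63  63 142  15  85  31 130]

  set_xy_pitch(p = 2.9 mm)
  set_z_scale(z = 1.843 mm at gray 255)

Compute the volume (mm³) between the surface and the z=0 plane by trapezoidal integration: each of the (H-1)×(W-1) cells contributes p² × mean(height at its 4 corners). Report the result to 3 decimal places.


303.489

height_mm = gray/255 × 1.843; cell vol = 2.9² × mean(4 corners)
unit = 2.9² × 1.843 / (4×255) = 0.0151957 mm³ per gray-sum
row 0: Σ corner-gray over 8 cells = 4348  → 66.0710
row 1: Σ corner-gray over 8 cells = 4078  → 61.9681
row 2: Σ corner-gray over 8 cells = 4450  → 67.6209
row 3: Σ corner-gray over 8 cells = 4070  → 61.8466
row 4: Σ corner-gray over 8 cells = 3026  → 45.9822
Σ rows: total corner-gray = 19972  → 303.4888 mm³


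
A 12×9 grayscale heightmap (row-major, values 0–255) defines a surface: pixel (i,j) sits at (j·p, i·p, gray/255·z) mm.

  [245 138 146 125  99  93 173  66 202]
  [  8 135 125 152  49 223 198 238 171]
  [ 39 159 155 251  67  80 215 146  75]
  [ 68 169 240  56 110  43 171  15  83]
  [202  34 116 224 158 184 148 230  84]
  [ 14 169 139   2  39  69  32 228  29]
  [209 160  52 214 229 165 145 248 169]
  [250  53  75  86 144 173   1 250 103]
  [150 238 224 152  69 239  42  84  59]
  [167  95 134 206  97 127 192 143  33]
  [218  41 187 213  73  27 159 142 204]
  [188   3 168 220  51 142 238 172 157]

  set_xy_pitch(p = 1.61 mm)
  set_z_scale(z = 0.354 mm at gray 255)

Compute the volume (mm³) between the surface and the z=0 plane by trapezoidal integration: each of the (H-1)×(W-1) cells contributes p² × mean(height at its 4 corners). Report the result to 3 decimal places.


height_mm = gray/255 × 0.354; cell vol = 1.61² × mean(4 corners)
unit = 1.61² × 0.354 / (4×255) = 0.000899611 mm³ per gray-sum
row 0: Σ corner-gray over 8 cells = 4546  → 4.0896
row 1: Σ corner-gray over 8 cells = 4679  → 4.2093
row 2: Σ corner-gray over 8 cells = 4019  → 3.6155
row 3: Σ corner-gray over 8 cells = 4233  → 3.8081
row 4: Σ corner-gray over 8 cells = 3873  → 3.4842
row 5: Σ corner-gray over 8 cells = 4203  → 3.7811
row 6: Σ corner-gray over 8 cells = 4721  → 4.2471
row 7: Σ corner-gray over 8 cells = 4222  → 3.7982
row 8: Σ corner-gray over 8 cells = 4493  → 4.0420
row 9: Σ corner-gray over 8 cells = 4294  → 3.8629
row 10: Σ corner-gray over 8 cells = 4439  → 3.9934
Σ rows: total corner-gray = 47722  → 42.9312 mm³

42.931


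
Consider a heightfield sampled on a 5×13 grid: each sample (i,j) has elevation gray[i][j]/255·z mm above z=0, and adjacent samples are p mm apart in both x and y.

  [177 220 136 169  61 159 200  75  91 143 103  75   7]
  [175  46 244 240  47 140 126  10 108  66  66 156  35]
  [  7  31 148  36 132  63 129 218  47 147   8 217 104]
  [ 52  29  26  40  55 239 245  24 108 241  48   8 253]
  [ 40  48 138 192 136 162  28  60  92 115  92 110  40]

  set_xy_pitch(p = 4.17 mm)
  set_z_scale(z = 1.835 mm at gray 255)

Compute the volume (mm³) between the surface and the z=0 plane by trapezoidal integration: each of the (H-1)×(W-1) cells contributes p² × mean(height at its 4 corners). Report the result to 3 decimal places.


646.869

height_mm = gray/255 × 1.835; cell vol = 4.17² × mean(4 corners)
unit = 4.17² × 1.835 / (4×255) = 0.031283 mm³ per gray-sum
row 0: Σ corner-gray over 12 cells = 5756  → 180.0648
row 1: Σ corner-gray over 12 cells = 5171  → 161.7642
row 2: Σ corner-gray over 12 cells = 4894  → 153.0989
row 3: Σ corner-gray over 12 cells = 4857  → 151.9414
Σ rows: total corner-gray = 20678  → 646.8693 mm³


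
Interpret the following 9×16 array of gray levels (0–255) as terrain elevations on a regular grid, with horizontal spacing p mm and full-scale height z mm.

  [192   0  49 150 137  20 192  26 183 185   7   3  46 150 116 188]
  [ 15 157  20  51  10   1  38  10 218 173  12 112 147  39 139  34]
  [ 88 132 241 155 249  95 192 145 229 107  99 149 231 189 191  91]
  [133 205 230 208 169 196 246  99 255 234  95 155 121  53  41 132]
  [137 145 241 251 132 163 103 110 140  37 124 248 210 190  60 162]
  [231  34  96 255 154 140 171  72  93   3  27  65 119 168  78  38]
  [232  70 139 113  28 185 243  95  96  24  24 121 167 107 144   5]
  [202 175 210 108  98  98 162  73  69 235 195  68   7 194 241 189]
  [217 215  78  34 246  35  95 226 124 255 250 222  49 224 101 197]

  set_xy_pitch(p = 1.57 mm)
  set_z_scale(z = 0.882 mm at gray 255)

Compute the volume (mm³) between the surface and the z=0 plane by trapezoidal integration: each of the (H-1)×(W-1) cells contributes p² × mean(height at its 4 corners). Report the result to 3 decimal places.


height_mm = gray/255 × 0.882; cell vol = 1.57² × mean(4 corners)
unit = 1.57² × 0.882 / (4×255) = 0.00213141 mm³ per gray-sum
row 0: Σ corner-gray over 15 cells = 5211  → 11.1068
row 1: Σ corner-gray over 15 cells = 7290  → 15.5380
row 2: Σ corner-gray over 15 cells = 9866  → 21.0285
row 3: Σ corner-gray over 15 cells = 9486  → 20.2186
row 4: Σ corner-gray over 15 cells = 7826  → 16.6804
row 5: Σ corner-gray over 15 cells = 6568  → 13.9991
row 6: Σ corner-gray over 15 cells = 7606  → 16.2115
row 7: Σ corner-gray over 15 cells = 8979  → 19.1380
Σ rows: total corner-gray = 62832  → 133.9210 mm³

133.921


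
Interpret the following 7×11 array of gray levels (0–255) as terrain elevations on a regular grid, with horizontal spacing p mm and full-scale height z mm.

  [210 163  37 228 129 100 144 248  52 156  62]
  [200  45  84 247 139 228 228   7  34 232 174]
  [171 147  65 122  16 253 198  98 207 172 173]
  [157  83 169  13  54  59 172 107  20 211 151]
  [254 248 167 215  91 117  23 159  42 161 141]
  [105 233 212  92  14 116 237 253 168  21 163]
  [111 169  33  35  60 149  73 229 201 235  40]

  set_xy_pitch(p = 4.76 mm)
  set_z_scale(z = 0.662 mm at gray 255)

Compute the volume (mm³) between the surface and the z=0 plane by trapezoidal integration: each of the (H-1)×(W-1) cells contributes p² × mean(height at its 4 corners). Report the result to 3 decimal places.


height_mm = gray/255 × 0.662; cell vol = 4.76² × mean(4 corners)
unit = 4.76² × 0.662 / (4×255) = 0.0147052 mm³ per gray-sum
row 0: Σ corner-gray over 10 cells = 5648  → 83.0551
row 1: Σ corner-gray over 10 cells = 5762  → 84.7315
row 2: Σ corner-gray over 10 cells = 4984  → 73.2908
row 3: Σ corner-gray over 10 cells = 4925  → 72.4232
row 4: Σ corner-gray over 10 cells = 5801  → 85.3050
row 5: Σ corner-gray over 10 cells = 5479  → 80.5699
Σ rows: total corner-gray = 32599  → 479.3757 mm³

479.376


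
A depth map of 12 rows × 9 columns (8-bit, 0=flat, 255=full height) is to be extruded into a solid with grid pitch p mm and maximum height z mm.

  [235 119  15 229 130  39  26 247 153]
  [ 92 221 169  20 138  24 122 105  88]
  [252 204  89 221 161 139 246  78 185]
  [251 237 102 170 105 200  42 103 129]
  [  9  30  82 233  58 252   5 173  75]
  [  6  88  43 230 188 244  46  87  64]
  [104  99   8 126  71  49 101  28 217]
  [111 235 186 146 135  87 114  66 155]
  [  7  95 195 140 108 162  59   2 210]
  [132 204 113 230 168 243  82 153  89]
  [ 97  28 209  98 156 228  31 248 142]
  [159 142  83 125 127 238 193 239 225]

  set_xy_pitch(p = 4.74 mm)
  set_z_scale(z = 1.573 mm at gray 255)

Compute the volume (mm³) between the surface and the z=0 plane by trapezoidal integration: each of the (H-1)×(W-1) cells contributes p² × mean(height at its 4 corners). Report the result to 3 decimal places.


1584.756

height_mm = gray/255 × 1.573; cell vol = 4.74² × mean(4 corners)
unit = 4.74² × 1.573 / (4×255) = 0.0346486 mm³ per gray-sum
row 0: Σ corner-gray over 8 cells = 3776  → 130.8330
row 1: Σ corner-gray over 8 cells = 4491  → 155.6067
row 2: Σ corner-gray over 8 cells = 5011  → 173.6240
row 3: Σ corner-gray over 8 cells = 4048  → 140.2574
row 4: Σ corner-gray over 8 cells = 3672  → 127.2295
row 5: Σ corner-gray over 8 cells = 3207  → 111.1179
row 6: Σ corner-gray over 8 cells = 3489  → 120.8888
row 7: Σ corner-gray over 8 cells = 3943  → 136.6193
row 8: Σ corner-gray over 8 cells = 4346  → 150.5827
row 9: Σ corner-gray over 8 cells = 4842  → 167.7683
row 10: Σ corner-gray over 8 cells = 4913  → 170.2284
Σ rows: total corner-gray = 45738  → 1584.7560 mm³


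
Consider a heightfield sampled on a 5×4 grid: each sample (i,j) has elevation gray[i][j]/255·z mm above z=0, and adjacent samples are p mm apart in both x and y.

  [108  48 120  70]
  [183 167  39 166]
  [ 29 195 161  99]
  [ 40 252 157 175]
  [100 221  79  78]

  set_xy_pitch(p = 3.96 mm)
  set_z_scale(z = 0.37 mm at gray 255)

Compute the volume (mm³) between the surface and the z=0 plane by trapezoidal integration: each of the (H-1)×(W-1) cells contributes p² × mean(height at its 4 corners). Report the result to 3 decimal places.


height_mm = gray/255 × 0.37; cell vol = 3.96² × mean(4 corners)
unit = 3.96² × 0.37 / (4×255) = 0.00568842 mm³ per gray-sum
row 0: Σ corner-gray over 3 cells = 1275  → 7.2527
row 1: Σ corner-gray over 3 cells = 1601  → 9.1072
row 2: Σ corner-gray over 3 cells = 1873  → 10.6544
row 3: Σ corner-gray over 3 cells = 1811  → 10.3017
Σ rows: total corner-gray = 6560  → 37.3161 mm³

37.316


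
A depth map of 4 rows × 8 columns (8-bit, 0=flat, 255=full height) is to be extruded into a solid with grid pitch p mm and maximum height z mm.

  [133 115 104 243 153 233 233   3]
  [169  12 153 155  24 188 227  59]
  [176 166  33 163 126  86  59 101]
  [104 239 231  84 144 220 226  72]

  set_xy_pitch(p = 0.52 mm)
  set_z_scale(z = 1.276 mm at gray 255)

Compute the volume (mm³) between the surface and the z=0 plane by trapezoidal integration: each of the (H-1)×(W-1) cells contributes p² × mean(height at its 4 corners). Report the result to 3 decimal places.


3.836

height_mm = gray/255 × 1.276; cell vol = 0.52² × mean(4 corners)
unit = 0.52² × 1.276 / (4×255) = 0.000338265 mm³ per gray-sum
row 0: Σ corner-gray over 7 cells = 4044  → 1.3679
row 1: Σ corner-gray over 7 cells = 3289  → 1.1126
row 2: Σ corner-gray over 7 cells = 4007  → 1.3554
Σ rows: total corner-gray = 11340  → 3.8359 mm³


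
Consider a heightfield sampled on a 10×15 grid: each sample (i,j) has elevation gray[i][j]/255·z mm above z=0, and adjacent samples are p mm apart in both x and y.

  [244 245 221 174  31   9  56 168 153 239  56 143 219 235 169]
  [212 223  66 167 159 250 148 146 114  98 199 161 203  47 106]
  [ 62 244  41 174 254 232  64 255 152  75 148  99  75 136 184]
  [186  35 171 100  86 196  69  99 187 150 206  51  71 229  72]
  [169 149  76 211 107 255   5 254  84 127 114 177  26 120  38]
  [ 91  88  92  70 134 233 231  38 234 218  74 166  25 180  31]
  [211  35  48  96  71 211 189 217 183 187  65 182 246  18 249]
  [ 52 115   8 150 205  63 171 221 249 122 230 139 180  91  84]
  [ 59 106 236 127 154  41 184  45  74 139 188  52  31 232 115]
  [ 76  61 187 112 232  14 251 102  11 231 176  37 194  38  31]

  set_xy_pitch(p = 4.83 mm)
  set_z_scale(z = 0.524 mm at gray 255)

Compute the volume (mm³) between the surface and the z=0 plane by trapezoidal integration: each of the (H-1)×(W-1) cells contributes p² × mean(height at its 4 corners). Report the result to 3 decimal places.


827.276

height_mm = gray/255 × 0.524; cell vol = 4.83² × mean(4 corners)
unit = 4.83² × 0.524 / (4×255) = 0.0119847 mm³ per gray-sum
row 0: Σ corner-gray over 14 cells = 8591  → 102.9601
row 1: Σ corner-gray over 14 cells = 8424  → 100.9587
row 2: Σ corner-gray over 14 cells = 7702  → 92.3058
row 3: Σ corner-gray over 14 cells = 7175  → 85.9899
row 4: Σ corner-gray over 14 cells = 7305  → 87.5479
row 5: Σ corner-gray over 14 cells = 7644  → 91.6107
row 6: Σ corner-gray over 14 cells = 7980  → 95.6375
row 7: Σ corner-gray over 14 cells = 7416  → 88.8782
row 8: Σ corner-gray over 14 cells = 6791  → 81.3878
Σ rows: total corner-gray = 69028  → 827.2765 mm³


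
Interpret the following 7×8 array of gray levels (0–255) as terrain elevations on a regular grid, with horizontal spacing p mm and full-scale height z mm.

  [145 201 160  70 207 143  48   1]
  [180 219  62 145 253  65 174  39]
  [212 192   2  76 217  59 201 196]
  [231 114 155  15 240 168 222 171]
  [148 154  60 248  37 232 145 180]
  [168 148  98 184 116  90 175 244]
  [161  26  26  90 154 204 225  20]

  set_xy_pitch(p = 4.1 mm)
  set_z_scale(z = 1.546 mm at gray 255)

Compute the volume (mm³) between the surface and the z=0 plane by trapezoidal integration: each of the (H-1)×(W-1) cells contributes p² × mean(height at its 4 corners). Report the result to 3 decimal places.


height_mm = gray/255 × 1.546; cell vol = 4.1² × mean(4 corners)
unit = 4.1² × 1.546 / (4×255) = 0.0254787 mm³ per gray-sum
row 0: Σ corner-gray over 7 cells = 3859  → 98.3223
row 1: Σ corner-gray over 7 cells = 3957  → 100.8192
row 2: Σ corner-gray over 7 cells = 4132  → 105.2779
row 3: Σ corner-gray over 7 cells = 4310  → 109.8131
row 4: Σ corner-gray over 7 cells = 4114  → 104.8193
row 5: Σ corner-gray over 7 cells = 3665  → 93.3794
Σ rows: total corner-gray = 24037  → 612.4312 mm³

612.431


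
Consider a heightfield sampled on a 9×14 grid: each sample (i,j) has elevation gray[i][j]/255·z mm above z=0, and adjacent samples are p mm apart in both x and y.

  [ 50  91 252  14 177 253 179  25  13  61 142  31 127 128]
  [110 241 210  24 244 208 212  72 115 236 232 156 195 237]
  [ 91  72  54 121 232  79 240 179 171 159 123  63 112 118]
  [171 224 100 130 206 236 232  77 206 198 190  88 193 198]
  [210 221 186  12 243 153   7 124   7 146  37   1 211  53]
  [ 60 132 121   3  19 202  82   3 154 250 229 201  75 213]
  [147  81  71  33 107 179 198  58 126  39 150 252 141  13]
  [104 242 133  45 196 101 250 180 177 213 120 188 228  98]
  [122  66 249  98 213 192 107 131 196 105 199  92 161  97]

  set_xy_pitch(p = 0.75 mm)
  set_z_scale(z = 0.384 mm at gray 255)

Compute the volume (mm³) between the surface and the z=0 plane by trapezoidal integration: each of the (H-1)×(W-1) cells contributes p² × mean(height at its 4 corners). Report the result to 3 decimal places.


12.498

height_mm = gray/255 × 0.384; cell vol = 0.75² × mean(4 corners)
unit = 0.75² × 0.384 / (4×255) = 0.000211765 mm³ per gray-sum
row 0: Σ corner-gray over 13 cells = 7545  → 1.5978
row 1: Σ corner-gray over 13 cells = 8056  → 1.7060
row 2: Σ corner-gray over 13 cells = 7948  → 1.6831
row 3: Σ corner-gray over 13 cells = 7488  → 1.5857
row 4: Σ corner-gray over 13 cells = 6174  → 1.3074
row 5: Σ corner-gray over 13 cells = 6245  → 1.3225
row 6: Σ corner-gray over 13 cells = 7378  → 1.5624
row 7: Σ corner-gray over 13 cells = 8185  → 1.7333
Σ rows: total corner-gray = 59019  → 12.4981 mm³


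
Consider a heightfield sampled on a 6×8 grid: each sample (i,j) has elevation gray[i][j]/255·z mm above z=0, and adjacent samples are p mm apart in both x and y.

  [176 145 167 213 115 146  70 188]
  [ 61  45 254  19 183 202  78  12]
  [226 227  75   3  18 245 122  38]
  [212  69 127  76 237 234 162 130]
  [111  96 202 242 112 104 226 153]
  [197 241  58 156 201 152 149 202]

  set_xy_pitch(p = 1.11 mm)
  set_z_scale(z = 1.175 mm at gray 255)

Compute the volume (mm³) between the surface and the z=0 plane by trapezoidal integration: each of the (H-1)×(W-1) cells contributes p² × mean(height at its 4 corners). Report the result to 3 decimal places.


27.971

height_mm = gray/255 × 1.175; cell vol = 1.11² × mean(4 corners)
unit = 1.11² × 1.175 / (4×255) = 0.00141933 mm³ per gray-sum
row 0: Σ corner-gray over 7 cells = 3711  → 5.2671
row 1: Σ corner-gray over 7 cells = 3279  → 4.6540
row 2: Σ corner-gray over 7 cells = 3796  → 5.3878
row 3: Σ corner-gray over 7 cells = 4380  → 6.2167
row 4: Σ corner-gray over 7 cells = 4541  → 6.4452
Σ rows: total corner-gray = 19707  → 27.9708 mm³


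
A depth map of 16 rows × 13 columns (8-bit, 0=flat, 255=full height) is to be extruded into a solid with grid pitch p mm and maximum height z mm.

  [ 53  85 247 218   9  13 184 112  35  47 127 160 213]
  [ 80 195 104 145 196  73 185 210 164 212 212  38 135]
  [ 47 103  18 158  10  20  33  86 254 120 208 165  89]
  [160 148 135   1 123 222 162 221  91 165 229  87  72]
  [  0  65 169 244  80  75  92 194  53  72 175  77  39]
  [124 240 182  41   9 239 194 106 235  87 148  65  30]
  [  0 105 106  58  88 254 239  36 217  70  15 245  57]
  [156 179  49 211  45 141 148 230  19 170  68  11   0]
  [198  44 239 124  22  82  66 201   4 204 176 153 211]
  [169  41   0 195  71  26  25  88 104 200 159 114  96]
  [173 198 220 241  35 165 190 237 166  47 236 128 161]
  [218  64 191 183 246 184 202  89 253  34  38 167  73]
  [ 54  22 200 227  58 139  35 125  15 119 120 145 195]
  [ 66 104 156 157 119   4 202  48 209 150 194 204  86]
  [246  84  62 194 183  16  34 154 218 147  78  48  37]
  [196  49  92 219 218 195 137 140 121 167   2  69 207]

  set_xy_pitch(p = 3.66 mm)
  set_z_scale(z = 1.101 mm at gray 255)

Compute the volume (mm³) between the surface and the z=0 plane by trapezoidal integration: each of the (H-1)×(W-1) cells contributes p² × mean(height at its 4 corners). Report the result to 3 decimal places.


1320.849

height_mm = gray/255 × 1.101; cell vol = 3.66² × mean(4 corners)
unit = 3.66² × 1.101 / (4×255) = 0.0144594 mm³ per gray-sum
row 0: Σ corner-gray over 12 cells = 6423  → 92.8725
row 1: Σ corner-gray over 12 cells = 6169  → 89.1998
row 2: Σ corner-gray over 12 cells = 5886  → 85.1078
row 3: Σ corner-gray over 12 cells = 6031  → 87.2044
row 4: Σ corner-gray over 12 cells = 5877  → 84.9777
row 5: Σ corner-gray over 12 cells = 6169  → 89.1998
row 6: Σ corner-gray over 12 cells = 5621  → 81.2761
row 7: Σ corner-gray over 12 cells = 5737  → 82.9534
row 8: Σ corner-gray over 12 cells = 5350  → 77.3576
row 9: Σ corner-gray over 12 cells = 6371  → 92.1206
row 10: Σ corner-gray over 12 cells = 7653  → 110.6575
row 11: Σ corner-gray over 12 cells = 6252  → 90.4000
row 12: Σ corner-gray over 12 cells = 5905  → 85.3826
row 13: Σ corner-gray over 12 cells = 5965  → 86.2501
row 14: Σ corner-gray over 12 cells = 5940  → 85.8886
Σ rows: total corner-gray = 91349  → 1320.8488 mm³


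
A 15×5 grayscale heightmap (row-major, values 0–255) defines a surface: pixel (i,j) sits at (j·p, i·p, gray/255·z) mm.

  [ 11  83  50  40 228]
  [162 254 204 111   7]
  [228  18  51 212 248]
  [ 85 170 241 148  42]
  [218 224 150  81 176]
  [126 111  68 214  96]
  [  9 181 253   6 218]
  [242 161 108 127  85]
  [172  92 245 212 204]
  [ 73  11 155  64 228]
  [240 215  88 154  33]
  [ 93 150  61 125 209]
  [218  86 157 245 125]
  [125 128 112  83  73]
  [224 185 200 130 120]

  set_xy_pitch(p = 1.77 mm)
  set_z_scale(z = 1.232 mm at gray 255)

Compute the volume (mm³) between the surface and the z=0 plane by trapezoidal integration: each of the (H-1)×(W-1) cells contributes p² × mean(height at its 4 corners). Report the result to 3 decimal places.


118.566

height_mm = gray/255 × 1.232; cell vol = 1.77² × mean(4 corners)
unit = 1.77² × 1.232 / (4×255) = 0.00378405 mm³ per gray-sum
row 0: Σ corner-gray over 4 cells = 1892  → 7.1594
row 1: Σ corner-gray over 4 cells = 2345  → 8.8736
row 2: Σ corner-gray over 4 cells = 2283  → 8.6390
row 3: Σ corner-gray over 4 cells = 2549  → 9.6455
row 4: Σ corner-gray over 4 cells = 2312  → 8.7487
row 5: Σ corner-gray over 4 cells = 2115  → 8.0033
row 6: Σ corner-gray over 4 cells = 2226  → 8.4233
row 7: Σ corner-gray over 4 cells = 2593  → 9.8120
row 8: Σ corner-gray over 4 cells = 2235  → 8.4574
row 9: Σ corner-gray over 4 cells = 1948  → 7.3713
row 10: Σ corner-gray over 4 cells = 2161  → 8.1773
row 11: Σ corner-gray over 4 cells = 2293  → 8.6768
row 12: Σ corner-gray over 4 cells = 2163  → 8.1849
row 13: Σ corner-gray over 4 cells = 2218  → 8.3930
Σ rows: total corner-gray = 31333  → 118.5657 mm³


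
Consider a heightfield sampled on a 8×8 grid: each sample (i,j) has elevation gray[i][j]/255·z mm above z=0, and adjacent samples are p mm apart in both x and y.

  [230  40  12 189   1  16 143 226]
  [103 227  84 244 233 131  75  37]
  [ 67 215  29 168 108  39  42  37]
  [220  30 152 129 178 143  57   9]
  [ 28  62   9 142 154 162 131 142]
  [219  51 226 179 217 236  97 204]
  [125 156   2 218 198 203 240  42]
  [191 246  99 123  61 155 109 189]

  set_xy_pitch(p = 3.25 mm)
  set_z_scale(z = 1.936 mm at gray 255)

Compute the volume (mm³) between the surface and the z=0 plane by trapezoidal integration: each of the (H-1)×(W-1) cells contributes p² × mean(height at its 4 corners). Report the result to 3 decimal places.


height_mm = gray/255 × 1.936; cell vol = 3.25² × mean(4 corners)
unit = 3.25² × 1.936 / (4×255) = 0.020048 mm³ per gray-sum
row 0: Σ corner-gray over 7 cells = 3386  → 67.8827
row 1: Σ corner-gray over 7 cells = 3434  → 68.8450
row 2: Σ corner-gray over 7 cells = 2913  → 58.3999
row 3: Σ corner-gray over 7 cells = 3097  → 62.0888
row 4: Σ corner-gray over 7 cells = 3925  → 78.6886
row 5: Σ corner-gray over 7 cells = 4636  → 92.9427
row 6: Σ corner-gray over 7 cells = 4167  → 83.5402
Σ rows: total corner-gray = 25558  → 512.3878 mm³

512.388


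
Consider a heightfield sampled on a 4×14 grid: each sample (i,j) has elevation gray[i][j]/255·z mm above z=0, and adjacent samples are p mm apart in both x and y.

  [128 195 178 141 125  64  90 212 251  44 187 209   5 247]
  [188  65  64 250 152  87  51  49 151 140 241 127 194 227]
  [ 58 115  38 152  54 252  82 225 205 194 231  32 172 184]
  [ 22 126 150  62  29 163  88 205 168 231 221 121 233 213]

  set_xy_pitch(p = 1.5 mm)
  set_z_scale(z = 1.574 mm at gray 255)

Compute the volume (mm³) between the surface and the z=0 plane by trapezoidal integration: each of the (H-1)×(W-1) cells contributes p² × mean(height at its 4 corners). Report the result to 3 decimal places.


height_mm = gray/255 × 1.574; cell vol = 1.5² × mean(4 corners)
unit = 1.5² × 1.574 / (4×255) = 0.00347206 mm³ per gray-sum
row 0: Σ corner-gray over 13 cells = 7334  → 25.4641
row 1: Σ corner-gray over 13 cells = 7303  → 25.3564
row 2: Σ corner-gray over 13 cells = 7575  → 26.3008
Σ rows: total corner-gray = 22212  → 77.1214 mm³

77.121


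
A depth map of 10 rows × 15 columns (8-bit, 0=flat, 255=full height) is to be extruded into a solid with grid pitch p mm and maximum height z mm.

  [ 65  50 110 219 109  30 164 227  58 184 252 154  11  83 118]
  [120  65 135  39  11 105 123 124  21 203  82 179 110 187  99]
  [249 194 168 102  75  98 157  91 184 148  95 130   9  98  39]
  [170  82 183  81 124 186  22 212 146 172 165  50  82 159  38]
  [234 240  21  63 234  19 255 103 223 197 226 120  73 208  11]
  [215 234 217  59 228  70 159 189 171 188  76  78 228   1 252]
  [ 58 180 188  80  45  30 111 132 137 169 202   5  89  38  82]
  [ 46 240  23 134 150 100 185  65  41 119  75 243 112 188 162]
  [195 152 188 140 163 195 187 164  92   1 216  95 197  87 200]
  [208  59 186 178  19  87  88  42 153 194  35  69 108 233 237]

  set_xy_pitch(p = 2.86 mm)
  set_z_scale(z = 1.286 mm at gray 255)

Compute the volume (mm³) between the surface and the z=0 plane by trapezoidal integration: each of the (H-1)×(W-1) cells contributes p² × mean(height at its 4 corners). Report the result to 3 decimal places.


669.419

height_mm = gray/255 × 1.286; cell vol = 2.86² × mean(4 corners)
unit = 2.86² × 1.286 / (4×255) = 0.0103127 mm³ per gray-sum
row 0: Σ corner-gray over 14 cells = 6472  → 66.7439
row 1: Σ corner-gray over 14 cells = 6373  → 65.7229
row 2: Σ corner-gray over 14 cells = 6922  → 71.3846
row 3: Σ corner-gray over 14 cells = 7745  → 79.8719
row 4: Σ corner-gray over 14 cells = 8472  → 87.3693
row 5: Σ corner-gray over 14 cells = 7215  → 74.4062
row 6: Σ corner-gray over 14 cells = 6510  → 67.1358
row 7: Σ corner-gray over 14 cells = 7707  → 79.4801
row 8: Σ corner-gray over 14 cells = 7496  → 77.3041
Σ rows: total corner-gray = 64912  → 669.4187 mm³


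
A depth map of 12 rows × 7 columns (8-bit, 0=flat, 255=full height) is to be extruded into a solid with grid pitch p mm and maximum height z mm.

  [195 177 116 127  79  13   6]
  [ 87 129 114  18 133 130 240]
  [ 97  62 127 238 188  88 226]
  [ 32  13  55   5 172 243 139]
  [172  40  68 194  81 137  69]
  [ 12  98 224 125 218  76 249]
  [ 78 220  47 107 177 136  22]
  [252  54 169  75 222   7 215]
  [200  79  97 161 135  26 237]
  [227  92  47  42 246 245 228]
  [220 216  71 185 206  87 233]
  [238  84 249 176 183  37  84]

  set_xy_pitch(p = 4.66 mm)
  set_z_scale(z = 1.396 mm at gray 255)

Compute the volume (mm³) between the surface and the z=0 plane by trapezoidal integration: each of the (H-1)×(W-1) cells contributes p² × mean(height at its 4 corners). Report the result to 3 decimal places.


1009.756

height_mm = gray/255 × 1.396; cell vol = 4.66² × mean(4 corners)
unit = 4.66² × 1.396 / (4×255) = 0.0297206 mm³ per gray-sum
row 0: Σ corner-gray over 6 cells = 2600  → 77.2735
row 1: Σ corner-gray over 6 cells = 3104  → 92.2526
row 2: Σ corner-gray over 6 cells = 2876  → 85.4763
row 3: Σ corner-gray over 6 cells = 2428  → 72.1615
row 4: Σ corner-gray over 6 cells = 3024  → 89.8750
row 5: Σ corner-gray over 6 cells = 3217  → 95.6111
row 6: Σ corner-gray over 6 cells = 2995  → 89.0131
row 7: Σ corner-gray over 6 cells = 2954  → 87.7946
row 8: Σ corner-gray over 6 cells = 3232  → 96.0569
row 9: Σ corner-gray over 6 cells = 3782  → 112.4032
row 10: Σ corner-gray over 6 cells = 3763  → 111.8385
Σ rows: total corner-gray = 33975  → 1009.7562 mm³


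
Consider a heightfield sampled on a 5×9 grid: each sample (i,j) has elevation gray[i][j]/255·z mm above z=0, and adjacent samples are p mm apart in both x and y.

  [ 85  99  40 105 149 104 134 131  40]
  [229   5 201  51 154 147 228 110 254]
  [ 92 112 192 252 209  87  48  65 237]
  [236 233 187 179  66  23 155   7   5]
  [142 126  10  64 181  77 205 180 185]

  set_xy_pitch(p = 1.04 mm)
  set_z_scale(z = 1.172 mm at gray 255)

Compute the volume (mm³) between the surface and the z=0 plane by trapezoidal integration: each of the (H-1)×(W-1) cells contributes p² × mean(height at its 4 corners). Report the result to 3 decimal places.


height_mm = gray/255 × 1.172; cell vol = 1.04² × mean(4 corners)
unit = 1.04² × 1.172 / (4×255) = 0.00124278 mm³ per gray-sum
row 0: Σ corner-gray over 8 cells = 3924  → 4.8767
row 1: Σ corner-gray over 8 cells = 4534  → 5.6348
row 2: Σ corner-gray over 8 cells = 4200  → 5.2197
row 3: Σ corner-gray over 8 cells = 3954  → 4.9140
Σ rows: total corner-gray = 16612  → 20.6451 mm³

20.645


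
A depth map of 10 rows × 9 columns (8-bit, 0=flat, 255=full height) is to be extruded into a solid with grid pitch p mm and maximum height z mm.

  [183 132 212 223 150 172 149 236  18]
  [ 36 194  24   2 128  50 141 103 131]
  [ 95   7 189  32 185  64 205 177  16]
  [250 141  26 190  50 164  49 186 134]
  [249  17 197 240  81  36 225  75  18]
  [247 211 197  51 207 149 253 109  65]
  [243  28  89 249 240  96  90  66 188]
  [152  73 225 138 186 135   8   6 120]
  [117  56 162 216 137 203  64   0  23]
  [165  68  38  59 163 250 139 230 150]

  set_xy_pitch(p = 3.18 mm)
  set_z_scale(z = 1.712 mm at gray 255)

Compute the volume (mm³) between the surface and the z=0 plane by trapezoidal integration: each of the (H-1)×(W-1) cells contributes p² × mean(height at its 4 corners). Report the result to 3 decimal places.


618.054

height_mm = gray/255 × 1.712; cell vol = 3.18² × mean(4 corners)
unit = 3.18² × 1.712 / (4×255) = 0.016973 mm³ per gray-sum
row 0: Σ corner-gray over 8 cells = 4200  → 71.2865
row 1: Σ corner-gray over 8 cells = 3280  → 55.6713
row 2: Σ corner-gray over 8 cells = 3825  → 64.9216
row 3: Σ corner-gray over 8 cells = 4005  → 67.9767
row 4: Σ corner-gray over 8 cells = 4675  → 79.3486
row 5: Σ corner-gray over 8 cells = 4813  → 81.6909
row 6: Σ corner-gray over 8 cells = 3961  → 67.2299
row 7: Σ corner-gray over 8 cells = 3630  → 61.6119
row 8: Σ corner-gray over 8 cells = 4025  → 68.3162
Σ rows: total corner-gray = 36414  → 618.0537 mm³
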